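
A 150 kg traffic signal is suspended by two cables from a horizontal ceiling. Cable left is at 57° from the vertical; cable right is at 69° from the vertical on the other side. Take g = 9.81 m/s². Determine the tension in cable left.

Angles from the horizontal: cable left is 90° − 57° = 33°, cable right is 90° − 69° = 21°.
Weight W = 150 × 9.81 = 1472 N acts straight down.
Horizontal: T_left cos 33° = T_right cos 21°  →  T_right = 0.8983 T_left.
Vertical: T_left sin 33° + T_right sin 21° = 1472.
Substituting the horizontal relation into the vertical equation gives 0.8666 T_left = 1472, so T_left = 1698 N.

T_left ≈ 1700 N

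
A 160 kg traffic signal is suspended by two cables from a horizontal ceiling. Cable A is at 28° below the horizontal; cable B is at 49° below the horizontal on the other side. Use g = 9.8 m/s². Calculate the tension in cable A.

T_A ≈ 1060 N

Weight W = 160 × 9.8 = 1568 N acts straight down.
Horizontal: T_A cos 28° = T_B cos 49°  →  T_B = 1.346 T_A.
Vertical: T_A sin 28° + T_B sin 49° = 1568.
Substituting the horizontal relation into the vertical equation gives 1.485 T_A = 1568, so T_A = 1056 N.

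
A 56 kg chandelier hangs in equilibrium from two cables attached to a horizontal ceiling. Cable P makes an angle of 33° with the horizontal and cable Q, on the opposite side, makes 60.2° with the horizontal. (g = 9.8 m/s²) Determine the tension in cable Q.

Weight W = 56 × 9.8 = 548.8 N acts straight down.
Horizontal: T_P cos 33° = T_Q cos 60.2°  →  T_P = 0.5926 T_Q.
Vertical: T_P sin 33° + T_Q sin 60.2° = 548.8.
Substituting the horizontal relation into the vertical equation gives 1.191 T_Q = 548.8, so T_Q = 461 N.

T_Q ≈ 461 N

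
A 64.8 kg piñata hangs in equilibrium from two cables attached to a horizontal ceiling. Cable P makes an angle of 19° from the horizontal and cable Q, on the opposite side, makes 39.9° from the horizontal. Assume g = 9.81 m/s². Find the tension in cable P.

T_P ≈ 570 N

Weight W = 64.8 × 9.81 = 635.7 N acts straight down.
Horizontal: T_P cos 19° = T_Q cos 39.9°  →  T_Q = 1.232 T_P.
Vertical: T_P sin 19° + T_Q sin 39.9° = 635.7.
Substituting the horizontal relation into the vertical equation gives 1.116 T_P = 635.7, so T_P = 569.5 N.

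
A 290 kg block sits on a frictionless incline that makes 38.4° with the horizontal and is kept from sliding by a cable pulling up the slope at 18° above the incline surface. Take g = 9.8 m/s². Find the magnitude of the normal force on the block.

Take axes along and perpendicular to the incline. Weight components: W sin 38.4° = 1765 N down-slope, W cos 38.4° = 2227 N into the surface.
Along incline: T cos 18° = W sin 38.4° → T = 1856 N.
Perpendicular: N = W cos 38.4° − T sin 18° = 1654 N.

N ≈ 1650 N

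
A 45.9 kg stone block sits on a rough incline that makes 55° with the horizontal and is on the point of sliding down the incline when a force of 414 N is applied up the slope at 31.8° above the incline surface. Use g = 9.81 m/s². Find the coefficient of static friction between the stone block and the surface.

μ ≈ 0.424

On the verge of sliding down the incline, friction is at its maximum μN and acts up the slope.
Perpendicular to incline: N = W cos 55° − P sin 31.8° = 258.3 − 218.2 = 40.11 N.
Along incline: P cos 31.8° + μN = W sin 55° → μ = (W sin 55° − P cos 31.8°) / N = 0.4236.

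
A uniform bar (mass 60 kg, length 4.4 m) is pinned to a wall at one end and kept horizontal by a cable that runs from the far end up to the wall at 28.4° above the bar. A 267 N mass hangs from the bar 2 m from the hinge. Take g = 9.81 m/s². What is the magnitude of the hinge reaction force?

Take torques about the hinge: T sin 28.4° · 4.4 = 60×9.81×2.2 + 267×2 = 1828.9 N·m.
So T = 1828.9 / (0.4756 × 4.4) = 873.93 N.
ΣF_x = 0: H_x = T cos 28.4° = 768.75 N.
ΣF_y = 0: H_y = (60×9.81 + 267) − T sin 28.4° = 855.6 − 415.66 = 439.94 N.
|H| = √(H_x² + H_y²) = √((768.75)² + (439.94)²) = 885.73 N.

|H| ≈ 886 N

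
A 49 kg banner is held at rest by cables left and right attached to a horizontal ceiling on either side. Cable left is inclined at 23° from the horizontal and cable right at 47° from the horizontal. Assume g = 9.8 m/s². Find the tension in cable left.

T_left ≈ 349 N

Weight W = 49 × 9.8 = 480.2 N acts straight down.
Horizontal: T_left cos 23° = T_right cos 47°  →  T_right = 1.35 T_left.
Vertical: T_left sin 23° + T_right sin 47° = 480.2.
Substituting the horizontal relation into the vertical equation gives 1.378 T_left = 480.2, so T_left = 348.5 N.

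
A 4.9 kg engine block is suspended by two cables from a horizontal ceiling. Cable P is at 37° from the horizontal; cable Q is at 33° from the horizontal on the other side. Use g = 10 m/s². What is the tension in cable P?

Weight W = 4.9 × 10 = 49 N acts straight down.
Horizontal: T_P cos 37° = T_Q cos 33°  →  T_Q = 0.9523 T_P.
Vertical: T_P sin 37° + T_Q sin 33° = 49.
Substituting the horizontal relation into the vertical equation gives 1.12 T_P = 49, so T_P = 43.73 N.

T_P ≈ 43.7 N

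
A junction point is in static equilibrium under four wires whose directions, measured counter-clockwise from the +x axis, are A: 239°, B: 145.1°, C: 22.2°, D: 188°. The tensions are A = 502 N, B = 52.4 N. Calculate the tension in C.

T_C ≈ 1440 N

Resolve: ΣF_x = 502 cos 239° + 52.4 cos 145.1° + T_C cos 22.2° + T_D cos 188° = 0.
        ΣF_y = 502 sin 239° + 52.4 sin 145.1° + T_C sin 22.2° + T_D sin 188° = 0.
The known terms sum to (-301.5, -400.3) N, so 0.9259 T_C − 0.9903 T_D = 301.5 and 0.3778 T_C − 0.1392 T_D = 400.3.
Solving simultaneously: T_C = 1445 N, T_D = 1046 N.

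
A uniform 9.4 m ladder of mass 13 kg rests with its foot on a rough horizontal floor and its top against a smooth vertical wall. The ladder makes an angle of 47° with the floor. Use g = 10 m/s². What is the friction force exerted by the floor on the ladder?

f ≈ 60.6 N

Torques about the foot: N_wall · 9.4 sin 47° = 13×10×4.7 cos 47° → N_wall = 60.613 N.
ΣF_x = 0: f_floor = N_wall = 60.613 N.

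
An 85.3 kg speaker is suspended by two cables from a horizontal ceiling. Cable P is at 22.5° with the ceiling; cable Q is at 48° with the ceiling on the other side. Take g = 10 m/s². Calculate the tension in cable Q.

T_Q ≈ 836 N

Weight W = 85.3 × 10 = 853 N acts straight down.
Horizontal: T_P cos 22.5° = T_Q cos 48°  →  T_P = 0.7243 T_Q.
Vertical: T_P sin 22.5° + T_Q sin 48° = 853.
Substituting the horizontal relation into the vertical equation gives 1.02 T_Q = 853, so T_Q = 836 N.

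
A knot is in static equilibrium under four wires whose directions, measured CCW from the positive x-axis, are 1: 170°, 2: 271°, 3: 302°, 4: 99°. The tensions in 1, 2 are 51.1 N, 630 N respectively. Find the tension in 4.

T_4 ≈ 928 N

Resolve: ΣF_x = 51.1 cos 170° + 630 cos 271° + T_3 cos 302° + T_4 cos 99° = 0.
        ΣF_y = 51.1 sin 170° + 630 sin 271° + T_3 sin 302° + T_4 sin 99° = 0.
The known terms sum to (-39.33, -621) N, so 0.5299 T_3 − 0.1564 T_4 = 39.33 and -0.8480 T_3 + 0.9877 T_4 = 621.
Solving simultaneously: T_3 = 348.1 N, T_4 = 927.6 N.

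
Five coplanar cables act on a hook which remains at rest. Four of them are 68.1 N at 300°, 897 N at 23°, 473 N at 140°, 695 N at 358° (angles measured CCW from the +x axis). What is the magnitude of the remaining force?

F ≈ 1320 N

Sum the known components: ΣF_x = 1192 N, ΣF_y = 571.3 N.
For equilibrium the remaining force must supply (−ΣF_x, −ΣF_y) = (-1192, -571.3) N.
Magnitude = √((-1192)² + (-571.3)²) = 1322 N; direction = atan2(-571.3, -1192) = 205.6°.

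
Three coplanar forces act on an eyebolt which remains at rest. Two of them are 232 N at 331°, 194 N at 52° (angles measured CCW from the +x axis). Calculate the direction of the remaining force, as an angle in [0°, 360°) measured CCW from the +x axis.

Sum the known components: ΣF_x = 322.4 N, ΣF_y = 40.4 N.
For equilibrium the remaining force must supply (−ΣF_x, −ΣF_y) = (-322.4, -40.4) N.
Magnitude = √((-322.4)² + (-40.4)²) = 324.9 N; direction = atan2(-40.4, -322.4) = 187.1°.

θ ≈ 187°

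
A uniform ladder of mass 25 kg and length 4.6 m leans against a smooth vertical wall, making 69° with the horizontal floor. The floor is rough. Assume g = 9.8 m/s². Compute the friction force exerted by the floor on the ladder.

Torques about the foot: N_wall · 4.6 sin 69° = 25×9.8×2.3 cos 69° → N_wall = 47.023 N.
ΣF_x = 0: f_floor = N_wall = 47.023 N.

f ≈ 47 N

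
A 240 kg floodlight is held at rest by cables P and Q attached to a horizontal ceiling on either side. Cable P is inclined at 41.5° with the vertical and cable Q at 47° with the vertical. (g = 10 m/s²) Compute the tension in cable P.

Angles from the horizontal: cable P is 90° − 41.5° = 48.5°, cable Q is 90° − 47° = 43°.
Weight W = 240 × 10 = 2400 N acts straight down.
Horizontal: T_P cos 48.5° = T_Q cos 43°  →  T_Q = 0.906 T_P.
Vertical: T_P sin 48.5° + T_Q sin 43° = 2400.
Substituting the horizontal relation into the vertical equation gives 1.367 T_P = 2400, so T_P = 1756 N.

T_P ≈ 1760 N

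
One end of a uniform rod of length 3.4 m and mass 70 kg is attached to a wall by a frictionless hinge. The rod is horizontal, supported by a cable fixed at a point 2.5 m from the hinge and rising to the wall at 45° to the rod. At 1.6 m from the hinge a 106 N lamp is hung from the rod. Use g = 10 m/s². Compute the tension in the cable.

Take torques about the hinge: T sin 45° · 2.5 = 70×10×1.7 + 106×1.6 = 1359.6 N·m.
So T = 1359.6 / (0.7071 × 2.5) = 769.11 N.

T ≈ 769 N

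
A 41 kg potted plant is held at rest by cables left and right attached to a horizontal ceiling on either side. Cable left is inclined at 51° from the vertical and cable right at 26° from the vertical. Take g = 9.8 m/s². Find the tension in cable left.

T_left ≈ 181 N

Angles from the horizontal: cable left is 90° − 51° = 39°, cable right is 90° − 26° = 64°.
Weight W = 41 × 9.8 = 401.8 N acts straight down.
Horizontal: T_left cos 39° = T_right cos 64°  →  T_right = 1.773 T_left.
Vertical: T_left sin 39° + T_right sin 64° = 401.8.
Substituting the horizontal relation into the vertical equation gives 2.223 T_left = 401.8, so T_left = 180.8 N.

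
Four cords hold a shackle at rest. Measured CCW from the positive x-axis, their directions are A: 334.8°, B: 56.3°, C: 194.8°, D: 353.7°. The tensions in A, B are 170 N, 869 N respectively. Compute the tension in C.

Resolve: ΣF_x = 170 cos 334.8° + 869 cos 56.3° + T_C cos 194.8° + T_D cos 353.7° = 0.
        ΣF_y = 170 sin 334.8° + 869 sin 56.3° + T_C sin 194.8° + T_D sin 353.7° = 0.
The known terms sum to (636, 650.6) N, so -0.9668 T_C + 0.9940 T_D = -636 and -0.2554 T_C − 0.1097 T_D = -650.6.
Solving simultaneously: T_C = 1990 N, T_D = 1296 N.

T_C ≈ 1990 N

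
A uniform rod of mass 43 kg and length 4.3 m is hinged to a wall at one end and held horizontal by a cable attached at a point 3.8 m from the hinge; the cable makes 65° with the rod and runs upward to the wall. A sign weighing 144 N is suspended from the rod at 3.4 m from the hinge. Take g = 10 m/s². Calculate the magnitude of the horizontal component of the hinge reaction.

H_x ≈ 174 N

Take torques about the hinge: T sin 65° · 3.8 = 43×10×2.15 + 144×3.4 = 1414.1 N·m.
So T = 1414.1 / (0.9063 × 3.8) = 410.6 N.
ΣF_x = 0: H_x = T cos 65° = 173.53 N.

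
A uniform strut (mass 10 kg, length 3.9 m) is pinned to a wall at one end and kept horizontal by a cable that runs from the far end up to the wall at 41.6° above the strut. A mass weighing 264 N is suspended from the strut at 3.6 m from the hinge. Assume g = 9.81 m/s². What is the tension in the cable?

T ≈ 441 N

Take torques about the hinge: T sin 41.6° · 3.9 = 10×9.81×1.95 + 264×3.6 = 1141.7 N·m.
So T = 1141.7 / (0.6639 × 3.9) = 440.93 N.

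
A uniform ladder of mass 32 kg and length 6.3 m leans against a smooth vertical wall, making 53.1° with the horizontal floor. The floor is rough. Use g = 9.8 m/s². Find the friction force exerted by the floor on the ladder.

Torques about the foot: N_wall · 6.3 sin 53.1° = 32×9.8×3.15 cos 53.1° → N_wall = 117.73 N.
ΣF_x = 0: f_floor = N_wall = 117.73 N.

f ≈ 118 N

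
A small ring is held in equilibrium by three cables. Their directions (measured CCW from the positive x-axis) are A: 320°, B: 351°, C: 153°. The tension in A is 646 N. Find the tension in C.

T_C ≈ 1080 N

Resolve: ΣF_x = 646 cos 320° + T_B cos 351° + T_C cos 153° = 0.
        ΣF_y = 646 sin 320° + T_B sin 351° + T_C sin 153° = 0.
The known terms sum to (494.9, -415.2) N, so 0.9877 T_B − 0.8910 T_C = -494.9 and -0.1564 T_B + 0.4540 T_C = 415.2.
Solving simultaneously: T_B = 470.3 N, T_C = 1077 N.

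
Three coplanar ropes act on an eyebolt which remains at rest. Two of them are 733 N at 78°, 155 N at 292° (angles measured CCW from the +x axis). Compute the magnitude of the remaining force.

Sum the known components: ΣF_x = 210.5 N, ΣF_y = 573.3 N.
For equilibrium the remaining force must supply (−ΣF_x, −ΣF_y) = (-210.5, -573.3) N.
Magnitude = √((-210.5)² + (-573.3)²) = 610.7 N; direction = atan2(-573.3, -210.5) = 249.8°.

F ≈ 611 N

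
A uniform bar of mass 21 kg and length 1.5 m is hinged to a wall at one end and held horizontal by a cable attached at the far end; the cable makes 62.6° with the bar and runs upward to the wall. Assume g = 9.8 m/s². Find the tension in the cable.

T ≈ 116 N

Take torques about the hinge: T sin 62.6° · 1.5 = 21×9.8×0.75 = 154.35 N·m.
So T = 154.35 / (0.8878 × 1.5) = 115.9 N.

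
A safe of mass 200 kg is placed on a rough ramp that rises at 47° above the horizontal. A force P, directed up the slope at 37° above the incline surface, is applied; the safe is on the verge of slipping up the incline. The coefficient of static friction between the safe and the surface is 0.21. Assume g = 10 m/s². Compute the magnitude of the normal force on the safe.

N ≈ 226 N

On the verge of sliding up the incline, friction equals μN and acts down the slope.
Perpendicular: N + P sin 37° = W cos 47° = 1364 N.
Along incline: P cos 37° = W sin 47° + μN  with W sin 47° = 1463 N.
Solving the pair for P and N: P = 1891 N, N = 226 N (and f = μN = 47.46 N).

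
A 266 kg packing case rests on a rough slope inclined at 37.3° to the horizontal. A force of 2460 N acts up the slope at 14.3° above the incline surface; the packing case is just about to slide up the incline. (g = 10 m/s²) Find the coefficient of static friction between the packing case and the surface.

μ ≈ 0.512

On the verge of sliding up the incline, friction is at its maximum μN and acts down the slope.
Perpendicular to incline: N = W cos 37.3° − P sin 14.3° = 2116 − 607.6 = 1508 N.
Along incline: P cos 14.3° − μN = W sin 37.3° → μ = −(W sin 37.3° − P cos 14.3°) / N = 0.5117.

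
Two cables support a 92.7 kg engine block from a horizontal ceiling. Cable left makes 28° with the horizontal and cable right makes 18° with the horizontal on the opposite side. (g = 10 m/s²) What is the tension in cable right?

T_right ≈ 1140 N

Weight W = 92.7 × 10 = 927 N acts straight down.
Horizontal: T_left cos 28° = T_right cos 18°  →  T_left = 1.077 T_right.
Vertical: T_left sin 28° + T_right sin 18° = 927.
Substituting the horizontal relation into the vertical equation gives 0.8147 T_right = 927, so T_right = 1138 N.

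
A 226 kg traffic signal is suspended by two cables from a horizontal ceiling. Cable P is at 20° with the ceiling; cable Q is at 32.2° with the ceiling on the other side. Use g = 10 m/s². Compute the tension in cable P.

T_P ≈ 2420 N

Weight W = 226 × 10 = 2260 N acts straight down.
Horizontal: T_P cos 20° = T_Q cos 32.2°  →  T_Q = 1.11 T_P.
Vertical: T_P sin 20° + T_Q sin 32.2° = 2260.
Substituting the horizontal relation into the vertical equation gives 0.9338 T_P = 2260, so T_P = 2420 N.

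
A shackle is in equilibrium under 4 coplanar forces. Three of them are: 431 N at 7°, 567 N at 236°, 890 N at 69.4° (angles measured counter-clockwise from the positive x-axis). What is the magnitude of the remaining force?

F ≈ 594 N

Sum the known components: ΣF_x = 423.9 N, ΣF_y = 415.6 N.
For equilibrium the remaining force must supply (−ΣF_x, −ΣF_y) = (-423.9, -415.6) N.
Magnitude = √((-423.9)² + (-415.6)²) = 593.6 N; direction = atan2(-415.6, -423.9) = 224.4°.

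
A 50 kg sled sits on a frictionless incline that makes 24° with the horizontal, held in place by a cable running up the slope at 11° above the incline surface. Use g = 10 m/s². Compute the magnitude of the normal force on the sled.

Take axes along and perpendicular to the incline. Weight components: W sin 24° = 203.4 N down-slope, W cos 24° = 456.8 N into the surface.
Along incline: T cos 11° = W sin 24° → T = 207.2 N.
Perpendicular: N = W cos 24° − T sin 11° = 417.2 N.

N ≈ 417 N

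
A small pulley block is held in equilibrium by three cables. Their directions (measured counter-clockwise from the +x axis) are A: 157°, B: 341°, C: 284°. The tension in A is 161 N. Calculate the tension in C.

Resolve: ΣF_x = 161 cos 157° + T_B cos 341° + T_C cos 284° = 0.
        ΣF_y = 161 sin 157° + T_B sin 341° + T_C sin 284° = 0.
The known terms sum to (-148.2, 62.91) N, so 0.9455 T_B + 0.2419 T_C = 148.2 and -0.3256 T_B − 0.9703 T_C = -62.91.
Solving simultaneously: T_B = 153.3 N, T_C = 13.39 N.

T_C ≈ 13.4 N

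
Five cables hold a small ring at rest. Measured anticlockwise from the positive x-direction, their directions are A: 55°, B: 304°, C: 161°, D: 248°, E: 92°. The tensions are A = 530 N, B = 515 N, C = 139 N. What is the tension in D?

T_D ≈ 1140 N

Resolve: ΣF_x = 530 cos 55° + 515 cos 304° + 139 cos 161° + T_D cos 248° + T_E cos 92° = 0.
        ΣF_y = 530 sin 55° + 515 sin 304° + 139 sin 161° + T_D sin 248° + T_E sin 92° = 0.
The known terms sum to (460.6, 52.45) N, so -0.3746 T_D − 0.0349 T_E = -460.6 and -0.9272 T_D + 0.9994 T_E = -52.45.
Solving simultaneously: T_D = 1136 N, T_E = 1002 N.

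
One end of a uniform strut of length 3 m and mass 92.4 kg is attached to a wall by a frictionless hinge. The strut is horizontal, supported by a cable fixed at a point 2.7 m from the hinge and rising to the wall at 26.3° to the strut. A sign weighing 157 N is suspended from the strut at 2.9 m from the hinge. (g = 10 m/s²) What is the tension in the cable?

T ≈ 1540 N

Take torques about the hinge: T sin 26.3° · 2.7 = 92.4×10×1.5 + 157×2.9 = 1841.3 N·m.
So T = 1841.3 / (0.4431 × 2.7) = 1539.2 N.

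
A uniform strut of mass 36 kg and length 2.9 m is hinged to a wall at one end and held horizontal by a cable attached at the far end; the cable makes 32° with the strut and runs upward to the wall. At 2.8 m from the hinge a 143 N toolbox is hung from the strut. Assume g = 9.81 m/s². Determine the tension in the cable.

T ≈ 594 N

Take torques about the hinge: T sin 32° · 2.9 = 36×9.81×1.45 + 143×2.8 = 912.48 N·m.
So T = 912.48 / (0.5299 × 2.9) = 593.77 N.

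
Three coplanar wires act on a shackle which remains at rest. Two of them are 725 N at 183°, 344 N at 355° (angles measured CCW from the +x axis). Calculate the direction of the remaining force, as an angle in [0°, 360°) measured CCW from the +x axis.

Sum the known components: ΣF_x = -381.3 N, ΣF_y = -67.93 N.
For equilibrium the remaining force must supply (−ΣF_x, −ΣF_y) = (381.3, 67.93) N.
Magnitude = √((381.3)² + (67.93)²) = 387.3 N; direction = atan2(67.93, 381.3) = 10.1°.

θ ≈ 10.1°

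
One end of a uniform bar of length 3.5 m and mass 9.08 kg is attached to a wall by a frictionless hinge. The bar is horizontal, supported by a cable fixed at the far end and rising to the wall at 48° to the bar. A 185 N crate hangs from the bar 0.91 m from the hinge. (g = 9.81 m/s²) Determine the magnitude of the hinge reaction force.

Take torques about the hinge: T sin 48° · 3.5 = 9.08×9.81×1.75 + 185×0.91 = 324.23 N·m.
So T = 324.23 / (0.7431 × 3.5) = 124.66 N.
ΣF_x = 0: H_x = T cos 48° = 83.411 N.
ΣF_y = 0: H_y = (9.08×9.81 + 185) − T sin 48° = 274.07 − 92.637 = 181.44 N.
|H| = √(H_x² + H_y²) = √((83.411)² + (181.44)²) = 199.69 N.

|H| ≈ 200 N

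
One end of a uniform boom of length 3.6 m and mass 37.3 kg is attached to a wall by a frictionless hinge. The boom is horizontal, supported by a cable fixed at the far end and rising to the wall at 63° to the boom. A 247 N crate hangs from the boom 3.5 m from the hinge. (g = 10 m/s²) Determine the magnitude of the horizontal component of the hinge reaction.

H_x ≈ 217 N

Take torques about the hinge: T sin 63° · 3.6 = 37.3×10×1.8 + 247×3.5 = 1535.9 N·m.
So T = 1535.9 / (0.8910 × 3.6) = 478.83 N.
ΣF_x = 0: H_x = T cos 63° = 217.38 N.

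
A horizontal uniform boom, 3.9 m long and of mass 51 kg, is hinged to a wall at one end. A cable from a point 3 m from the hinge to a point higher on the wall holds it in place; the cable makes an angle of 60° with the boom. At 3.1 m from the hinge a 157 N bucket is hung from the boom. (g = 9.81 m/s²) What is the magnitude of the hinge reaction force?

|H| ≈ 329 N

Take torques about the hinge: T sin 60° · 3 = 51×9.81×1.95 + 157×3.1 = 1462.3 N·m.
So T = 1462.3 / (0.8660 × 3) = 562.84 N.
ΣF_x = 0: H_x = T cos 60° = 281.42 N.
ΣF_y = 0: H_y = (51×9.81 + 157) − T sin 60° = 657.31 − 487.43 = 169.88 N.
|H| = √(H_x² + H_y²) = √((281.42)² + (169.88)²) = 328.72 N.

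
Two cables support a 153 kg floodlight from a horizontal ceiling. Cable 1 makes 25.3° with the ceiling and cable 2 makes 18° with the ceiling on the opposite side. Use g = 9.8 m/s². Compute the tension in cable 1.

T_1 ≈ 2080 N

Weight W = 153 × 9.8 = 1499 N acts straight down.
Horizontal: T_1 cos 25.3° = T_2 cos 18°  →  T_2 = 0.9506 T_1.
Vertical: T_1 sin 25.3° + T_2 sin 18° = 1499.
Substituting the horizontal relation into the vertical equation gives 0.7211 T_1 = 1499, so T_1 = 2079 N.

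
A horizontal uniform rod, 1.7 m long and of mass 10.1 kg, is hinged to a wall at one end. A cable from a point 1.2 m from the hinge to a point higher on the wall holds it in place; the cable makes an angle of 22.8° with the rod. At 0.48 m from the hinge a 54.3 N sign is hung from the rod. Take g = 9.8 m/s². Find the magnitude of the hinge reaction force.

Take torques about the hinge: T sin 22.8° · 1.2 = 10.1×9.8×0.85 + 54.3×0.48 = 110.2 N·m.
So T = 110.2 / (0.3875 × 1.2) = 236.97 N.
ΣF_x = 0: H_x = T cos 22.8° = 218.46 N.
ΣF_y = 0: H_y = (10.1×9.8 + 54.3) − T sin 22.8° = 153.28 − 91.831 = 61.449 N.
|H| = √(H_x² + H_y²) = √((218.46)² + (61.449)²) = 226.93 N.

|H| ≈ 227 N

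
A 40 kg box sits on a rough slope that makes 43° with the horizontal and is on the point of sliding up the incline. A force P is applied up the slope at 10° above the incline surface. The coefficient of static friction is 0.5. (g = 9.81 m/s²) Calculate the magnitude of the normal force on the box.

N ≈ 220 N

On the verge of sliding up the incline, friction equals μN and acts down the slope.
Perpendicular: N + P sin 10° = W cos 43° = 287 N.
Along incline: P cos 10° = W sin 43° + μN  with W sin 43° = 267.6 N.
Solving the pair for P and N: P = 383.6 N, N = 220.4 N (and f = μN = 110.2 N).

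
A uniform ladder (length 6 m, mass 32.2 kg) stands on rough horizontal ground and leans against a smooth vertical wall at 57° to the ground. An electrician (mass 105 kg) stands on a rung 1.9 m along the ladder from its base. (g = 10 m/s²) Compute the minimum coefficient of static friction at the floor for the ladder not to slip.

ΣF_y = 0: N_floor = 32.2×10 + 105×10 = 1372 N.
Torques about the foot: N_wall · 6 sin 57° = 32.2×10×3 cos 57° + 105×10×1.9 cos 57° → N_wall = 320.48 N.
ΣF_x = 0: f_floor = N_wall = 320.48 N.
μ_min = f_floor / N_floor = 320.48 / 1372 = 0.2336.

μ_min ≈ 0.234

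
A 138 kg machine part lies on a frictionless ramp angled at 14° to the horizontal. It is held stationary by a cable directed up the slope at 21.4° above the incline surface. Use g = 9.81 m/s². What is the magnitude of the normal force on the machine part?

Take axes along and perpendicular to the incline. Weight components: W sin 14° = 327.5 N down-slope, W cos 14° = 1314 N into the surface.
Along incline: T cos 21.4° = W sin 14° → T = 351.8 N.
Perpendicular: N = W cos 14° − T sin 21.4° = 1185 N.

N ≈ 1190 N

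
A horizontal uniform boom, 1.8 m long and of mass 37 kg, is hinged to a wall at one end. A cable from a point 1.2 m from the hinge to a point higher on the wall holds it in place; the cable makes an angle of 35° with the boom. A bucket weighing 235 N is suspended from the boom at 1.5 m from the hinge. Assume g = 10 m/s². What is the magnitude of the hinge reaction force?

|H| ≈ 817 N

Take torques about the hinge: T sin 35° · 1.2 = 37×10×0.9 + 235×1.5 = 685.5 N·m.
So T = 685.5 / (0.5736 × 1.2) = 995.94 N.
ΣF_x = 0: H_x = T cos 35° = 815.83 N.
ΣF_y = 0: H_y = (37×10 + 235) − T sin 35° = 605 − 571.25 = 33.75 N.
|H| = √(H_x² + H_y²) = √((815.83)² + (33.75)²) = 816.53 N.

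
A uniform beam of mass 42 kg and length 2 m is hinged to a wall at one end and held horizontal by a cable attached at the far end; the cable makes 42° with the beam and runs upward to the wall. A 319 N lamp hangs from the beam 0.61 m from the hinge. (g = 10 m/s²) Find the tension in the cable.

T ≈ 459 N

Take torques about the hinge: T sin 42° · 2 = 42×10×1 + 319×0.61 = 614.59 N·m.
So T = 614.59 / (0.6691 × 2) = 459.25 N.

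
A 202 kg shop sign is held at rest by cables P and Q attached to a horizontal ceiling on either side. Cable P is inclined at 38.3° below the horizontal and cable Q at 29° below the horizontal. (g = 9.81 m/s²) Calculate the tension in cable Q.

Weight W = 202 × 9.81 = 1982 N acts straight down.
Horizontal: T_P cos 38.3° = T_Q cos 29°  →  T_P = 1.114 T_Q.
Vertical: T_P sin 38.3° + T_Q sin 29° = 1982.
Substituting the horizontal relation into the vertical equation gives 1.176 T_Q = 1982, so T_Q = 1686 N.

T_Q ≈ 1690 N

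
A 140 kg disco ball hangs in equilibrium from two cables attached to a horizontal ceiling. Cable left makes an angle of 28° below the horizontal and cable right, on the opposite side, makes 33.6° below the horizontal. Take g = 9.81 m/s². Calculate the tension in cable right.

T_right ≈ 1380 N

Weight W = 140 × 9.81 = 1373 N acts straight down.
Horizontal: T_left cos 28° = T_right cos 33.6°  →  T_left = 0.9433 T_right.
Vertical: T_left sin 28° + T_right sin 33.6° = 1373.
Substituting the horizontal relation into the vertical equation gives 0.9963 T_right = 1373, so T_right = 1379 N.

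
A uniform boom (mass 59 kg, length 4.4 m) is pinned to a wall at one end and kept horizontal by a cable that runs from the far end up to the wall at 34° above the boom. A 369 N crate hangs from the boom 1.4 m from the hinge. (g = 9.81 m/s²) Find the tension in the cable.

T ≈ 727 N

Take torques about the hinge: T sin 34° · 4.4 = 59×9.81×2.2 + 369×1.4 = 1789.9 N·m.
So T = 1789.9 / (0.5592 × 4.4) = 727.48 N.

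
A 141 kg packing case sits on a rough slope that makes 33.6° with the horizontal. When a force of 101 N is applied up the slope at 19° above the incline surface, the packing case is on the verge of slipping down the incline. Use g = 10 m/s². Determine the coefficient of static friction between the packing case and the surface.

μ ≈ 0.600

On the verge of sliding down the incline, friction is at its maximum μN and acts up the slope.
Perpendicular to incline: N = W cos 33.6° − P sin 19° = 1174 − 32.88 = 1142 N.
Along incline: P cos 19° + μN = W sin 33.6° → μ = (W sin 33.6° − P cos 19°) / N = 0.5999.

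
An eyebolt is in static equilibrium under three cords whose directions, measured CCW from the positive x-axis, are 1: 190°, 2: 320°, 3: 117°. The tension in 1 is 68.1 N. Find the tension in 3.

Resolve: ΣF_x = 68.1 cos 190° + T_2 cos 320° + T_3 cos 117° = 0.
        ΣF_y = 68.1 sin 190° + T_2 sin 320° + T_3 sin 117° = 0.
The known terms sum to (-67.07, -11.83) N, so 0.7660 T_2 − 0.4540 T_3 = 67.07 and -0.6428 T_2 + 0.8910 T_3 = 11.83.
Solving simultaneously: T_2 = 166.7 N, T_3 = 133.5 N.

T_3 ≈ 134 N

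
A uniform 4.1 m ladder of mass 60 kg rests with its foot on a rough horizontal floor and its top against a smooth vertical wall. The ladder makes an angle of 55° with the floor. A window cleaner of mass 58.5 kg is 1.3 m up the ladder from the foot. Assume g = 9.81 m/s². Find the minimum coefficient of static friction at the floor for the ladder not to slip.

μ_min ≈ 0.287

ΣF_y = 0: N_floor = 60×9.81 + 58.5×9.81 = 1162.5 N.
Torques about the foot: N_wall · 4.1 sin 55° = 60×9.81×2.05 cos 55° + 58.5×9.81×1.3 cos 55° → N_wall = 333.48 N.
ΣF_x = 0: f_floor = N_wall = 333.48 N.
μ_min = f_floor / N_floor = 333.48 / 1162.5 = 0.2869.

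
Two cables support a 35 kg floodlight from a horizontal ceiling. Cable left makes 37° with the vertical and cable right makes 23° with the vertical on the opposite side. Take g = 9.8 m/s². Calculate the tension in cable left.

T_left ≈ 155 N

Angles from the horizontal: cable left is 90° − 37° = 53°, cable right is 90° − 23° = 67°.
Weight W = 35 × 9.8 = 343 N acts straight down.
Horizontal: T_left cos 53° = T_right cos 67°  →  T_right = 1.54 T_left.
Vertical: T_left sin 53° + T_right sin 67° = 343.
Substituting the horizontal relation into the vertical equation gives 2.216 T_left = 343, so T_left = 154.8 N.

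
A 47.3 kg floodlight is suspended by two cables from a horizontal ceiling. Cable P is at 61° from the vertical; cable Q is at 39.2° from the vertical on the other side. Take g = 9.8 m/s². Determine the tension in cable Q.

Angles from the horizontal: cable P is 90° − 61° = 29°, cable Q is 90° − 39.2° = 50.8°.
Weight W = 47.3 × 9.8 = 463.5 N acts straight down.
Horizontal: T_P cos 29° = T_Q cos 50.8°  →  T_P = 0.7226 T_Q.
Vertical: T_P sin 29° + T_Q sin 50.8° = 463.5.
Substituting the horizontal relation into the vertical equation gives 1.125 T_Q = 463.5, so T_Q = 411.9 N.

T_Q ≈ 412 N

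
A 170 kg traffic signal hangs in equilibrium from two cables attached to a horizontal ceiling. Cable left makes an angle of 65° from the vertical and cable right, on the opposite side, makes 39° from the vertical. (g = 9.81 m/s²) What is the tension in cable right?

Angles from the horizontal: cable left is 90° − 65° = 25°, cable right is 90° − 39° = 51°.
Weight W = 170 × 9.81 = 1668 N acts straight down.
Horizontal: T_left cos 25° = T_right cos 51°  →  T_left = 0.6944 T_right.
Vertical: T_left sin 25° + T_right sin 51° = 1668.
Substituting the horizontal relation into the vertical equation gives 1.071 T_right = 1668, so T_right = 1558 N.

T_right ≈ 1560 N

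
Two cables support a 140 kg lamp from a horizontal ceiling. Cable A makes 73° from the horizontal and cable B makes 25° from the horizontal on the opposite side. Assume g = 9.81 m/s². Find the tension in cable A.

Weight W = 140 × 9.81 = 1373 N acts straight down.
Horizontal: T_A cos 73° = T_B cos 25°  →  T_B = 0.3226 T_A.
Vertical: T_A sin 73° + T_B sin 25° = 1373.
Substituting the horizontal relation into the vertical equation gives 1.093 T_A = 1373, so T_A = 1257 N.

T_A ≈ 1260 N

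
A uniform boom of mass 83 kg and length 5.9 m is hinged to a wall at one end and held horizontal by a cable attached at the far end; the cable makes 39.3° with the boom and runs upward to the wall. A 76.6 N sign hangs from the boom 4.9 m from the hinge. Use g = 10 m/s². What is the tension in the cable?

Take torques about the hinge: T sin 39.3° · 5.9 = 83×10×2.95 + 76.6×4.9 = 2823.8 N·m.
So T = 2823.8 / (0.6334 × 5.9) = 755.65 N.

T ≈ 756 N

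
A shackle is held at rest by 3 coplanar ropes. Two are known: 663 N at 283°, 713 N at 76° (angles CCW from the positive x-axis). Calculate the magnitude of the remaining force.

Sum the known components: ΣF_x = 321.6 N, ΣF_y = 45.81 N.
For equilibrium the remaining force must supply (−ΣF_x, −ΣF_y) = (-321.6, -45.81) N.
Magnitude = √((-321.6)² + (-45.81)²) = 324.9 N; direction = atan2(-45.81, -321.6) = 188.1°.

F ≈ 325 N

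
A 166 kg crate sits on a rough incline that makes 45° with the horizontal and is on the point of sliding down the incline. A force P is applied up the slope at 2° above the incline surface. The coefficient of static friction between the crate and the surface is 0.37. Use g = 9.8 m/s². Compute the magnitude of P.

P ≈ 735 N

On the verge of sliding down the incline, friction equals μN and acts up the slope.
Perpendicular: N + P sin 2° = W cos 45° = 1150 N.
Along incline: P cos 2° + μN = W sin 45° with W sin 45° = 1150 N.
Solving the pair for P and N: P = 734.6 N, N = 1125 N (and f = μN = 416.1 N).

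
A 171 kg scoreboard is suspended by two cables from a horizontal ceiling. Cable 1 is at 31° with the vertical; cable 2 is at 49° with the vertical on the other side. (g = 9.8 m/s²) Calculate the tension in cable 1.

Angles from the horizontal: cable 1 is 90° − 31° = 59°, cable 2 is 90° − 49° = 41°.
Weight W = 171 × 9.8 = 1676 N acts straight down.
Horizontal: T_1 cos 59° = T_2 cos 41°  →  T_2 = 0.6824 T_1.
Vertical: T_1 sin 59° + T_2 sin 41° = 1676.
Substituting the horizontal relation into the vertical equation gives 1.305 T_1 = 1676, so T_1 = 1284 N.

T_1 ≈ 1280 N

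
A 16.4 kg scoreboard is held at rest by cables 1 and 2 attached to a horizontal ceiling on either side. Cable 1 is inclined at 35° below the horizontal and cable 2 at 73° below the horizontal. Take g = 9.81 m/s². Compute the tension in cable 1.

T_1 ≈ 49.5 N

Weight W = 16.4 × 9.81 = 160.9 N acts straight down.
Horizontal: T_1 cos 35° = T_2 cos 73°  →  T_2 = 2.802 T_1.
Vertical: T_1 sin 35° + T_2 sin 73° = 160.9.
Substituting the horizontal relation into the vertical equation gives 3.253 T_1 = 160.9, so T_1 = 49.46 N.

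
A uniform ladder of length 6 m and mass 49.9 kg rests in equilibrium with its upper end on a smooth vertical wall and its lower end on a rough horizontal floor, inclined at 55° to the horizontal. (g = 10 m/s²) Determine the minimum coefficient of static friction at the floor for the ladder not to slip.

ΣF_y = 0: N_floor = 49.9×10 = 499 N.
Torques about the foot: N_wall · 6 sin 55° = 49.9×10×3 cos 55° → N_wall = 174.7 N.
ΣF_x = 0: f_floor = N_wall = 174.7 N.
μ_min = f_floor / N_floor = 174.7 / 499 = 0.3501.

μ_min ≈ 0.350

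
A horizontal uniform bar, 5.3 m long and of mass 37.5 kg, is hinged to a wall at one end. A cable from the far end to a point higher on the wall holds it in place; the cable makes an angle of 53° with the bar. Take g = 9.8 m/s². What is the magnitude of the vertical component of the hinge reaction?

|H_y| ≈ 184 N

Take torques about the hinge: T sin 53° · 5.3 = 37.5×9.8×2.65 = 973.88 N·m.
So T = 973.88 / (0.7986 × 5.3) = 230.08 N.
ΣF_y = 0: H_y = (37.5×9.8) − T sin 53° = 367.5 − 183.75 = 183.75 N.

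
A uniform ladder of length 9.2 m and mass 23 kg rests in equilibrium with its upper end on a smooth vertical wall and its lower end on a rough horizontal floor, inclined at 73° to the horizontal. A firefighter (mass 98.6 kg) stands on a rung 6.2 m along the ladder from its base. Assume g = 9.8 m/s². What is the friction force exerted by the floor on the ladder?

f ≈ 234 N

Torques about the foot: N_wall · 9.2 sin 73° = 23×9.8×4.6 cos 73° + 98.6×9.8×6.2 cos 73° → N_wall = 233.54 N.
ΣF_x = 0: f_floor = N_wall = 233.54 N.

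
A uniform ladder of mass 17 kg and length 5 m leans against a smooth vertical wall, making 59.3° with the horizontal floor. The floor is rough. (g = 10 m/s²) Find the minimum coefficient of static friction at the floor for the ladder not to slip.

ΣF_y = 0: N_floor = 17×10 = 170 N.
Torques about the foot: N_wall · 5 sin 59.3° = 17×10×2.5 cos 59.3° → N_wall = 50.469 N.
ΣF_x = 0: f_floor = N_wall = 50.469 N.
μ_min = f_floor / N_floor = 50.469 / 170 = 0.2969.

μ_min ≈ 0.297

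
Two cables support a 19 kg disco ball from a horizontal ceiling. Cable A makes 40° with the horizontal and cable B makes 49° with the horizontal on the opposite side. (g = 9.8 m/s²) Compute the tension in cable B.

Weight W = 19 × 9.8 = 186.2 N acts straight down.
Horizontal: T_A cos 40° = T_B cos 49°  →  T_A = 0.8564 T_B.
Vertical: T_A sin 40° + T_B sin 49° = 186.2.
Substituting the horizontal relation into the vertical equation gives 1.305 T_B = 186.2, so T_B = 142.7 N.

T_B ≈ 143 N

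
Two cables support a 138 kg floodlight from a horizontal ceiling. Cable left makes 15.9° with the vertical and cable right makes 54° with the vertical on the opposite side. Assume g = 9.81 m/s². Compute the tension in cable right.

Angles from the horizontal: cable left is 90° − 15.9° = 74.1°, cable right is 90° − 54° = 36°.
Weight W = 138 × 9.81 = 1354 N acts straight down.
Horizontal: T_left cos 74.1° = T_right cos 36°  →  T_left = 2.953 T_right.
Vertical: T_left sin 74.1° + T_right sin 36° = 1354.
Substituting the horizontal relation into the vertical equation gives 3.428 T_right = 1354, so T_right = 394.9 N.

T_right ≈ 395 N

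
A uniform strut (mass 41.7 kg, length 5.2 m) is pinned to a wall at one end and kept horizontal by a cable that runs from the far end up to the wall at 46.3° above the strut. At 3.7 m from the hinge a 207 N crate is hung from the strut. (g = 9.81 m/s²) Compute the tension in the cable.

Take torques about the hinge: T sin 46.3° · 5.2 = 41.7×9.81×2.6 + 207×3.7 = 1829.5 N·m.
So T = 1829.5 / (0.7230 × 5.2) = 486.64 N.

T ≈ 487 N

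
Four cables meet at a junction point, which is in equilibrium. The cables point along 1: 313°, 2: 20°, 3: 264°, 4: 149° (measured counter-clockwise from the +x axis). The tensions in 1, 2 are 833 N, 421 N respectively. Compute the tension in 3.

Resolve: ΣF_x = 833 cos 313° + 421 cos 20° + T_3 cos 264° + T_4 cos 149° = 0.
        ΣF_y = 833 sin 313° + 421 sin 20° + T_3 sin 264° + T_4 sin 149° = 0.
The known terms sum to (963.7, -465.2) N, so -0.1045 T_3 − 0.8572 T_4 = -963.7 and -0.9945 T_3 + 0.5150 T_4 = 465.2.
Solving simultaneously: T_3 = 107.7 N, T_4 = 1111 N.

T_3 ≈ 108 N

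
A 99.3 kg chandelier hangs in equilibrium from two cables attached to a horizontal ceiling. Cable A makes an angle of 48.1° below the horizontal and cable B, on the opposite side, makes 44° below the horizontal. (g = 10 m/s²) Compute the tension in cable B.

Weight W = 99.3 × 10 = 993 N acts straight down.
Horizontal: T_A cos 48.1° = T_B cos 44°  →  T_A = 1.077 T_B.
Vertical: T_A sin 48.1° + T_B sin 44° = 993.
Substituting the horizontal relation into the vertical equation gives 1.496 T_B = 993, so T_B = 663.6 N.

T_B ≈ 664 N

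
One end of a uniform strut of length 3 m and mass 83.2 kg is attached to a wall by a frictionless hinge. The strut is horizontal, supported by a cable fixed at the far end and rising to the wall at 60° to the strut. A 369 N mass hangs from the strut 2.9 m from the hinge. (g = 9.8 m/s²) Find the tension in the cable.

Take torques about the hinge: T sin 60° · 3 = 83.2×9.8×1.5 + 369×2.9 = 2293.1 N·m.
So T = 2293.1 / (0.8660 × 3) = 882.63 N.

T ≈ 883 N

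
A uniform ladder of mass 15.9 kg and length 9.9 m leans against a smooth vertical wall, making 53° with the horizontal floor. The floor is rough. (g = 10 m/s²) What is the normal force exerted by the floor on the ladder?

ΣF_y = 0: N_floor = 15.9×10 = 159 N.

N_floor ≈ 159 N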